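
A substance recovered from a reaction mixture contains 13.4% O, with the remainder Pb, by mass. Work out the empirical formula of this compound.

Assume 100 g: 13.4 g O, 86.6 g Pb.
Moles — O: 13.4 / 16.00 = 0.8375 mol; Pb: 86.6 / 207.2 = 0.418 mol
Ratios (÷ 0.418): O 2.004, Pb 1.000
→ O2Pb

O2Pb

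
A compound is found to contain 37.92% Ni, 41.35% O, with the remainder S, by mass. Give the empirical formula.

NiO4S

Assume 100 g: 37.92 g Ni, 41.35 g O, 20.73 g S.
Moles — Ni: 37.92 / 58.69 = 0.6461 mol; O: 41.35 / 16.00 = 2.584 mol; S: 20.73 / 32.07 = 0.6464 mol
Ratios (÷ 0.6461): Ni 1.000, O 4.000, S 1.000
Ratio ≈ 1:4:1, so the empirical formula is NiO4S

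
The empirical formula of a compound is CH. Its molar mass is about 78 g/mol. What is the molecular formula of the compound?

C6H6

Empirical-formula mass = 13.02 g/mol
n = 78 / 13.02 = 5.99 ≈ 6
Molecular formula = (CH)6 = C6H6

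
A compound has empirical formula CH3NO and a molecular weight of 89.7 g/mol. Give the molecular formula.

C2H6N2O2

Empirical-formula mass = 45.04 g/mol
n = 89.7 / 45.04 = 1.99 ≈ 2
Molecular formula = (CH3NO)2 = C2H6N2O2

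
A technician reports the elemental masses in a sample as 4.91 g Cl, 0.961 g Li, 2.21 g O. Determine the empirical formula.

n(Cl) = 4.91/35.45 = 0.1385, n(Li) = 0.961/6.94 = 0.1385, n(O) = 2.21/16.00 = 0.1381
Ratios (÷ 0.1381): Cl 1.003, Li 1.003, O 1.000
Ratio ≈ 1:1:1, so the empirical formula is ClLiO

ClLiO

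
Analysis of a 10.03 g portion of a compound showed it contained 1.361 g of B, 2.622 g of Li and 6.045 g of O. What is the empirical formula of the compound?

BLi3O3

Moles — B: 1.361 / 10.81 = 0.1259 mol; Li: 2.622 / 6.94 = 0.3778 mol; O: 6.045 / 16.00 = 0.3778 mol
Ratios (÷ 0.1259): B 1.000, Li 3.001, O 3.001
Ratio ≈ 1:3:3, so the empirical formula is BLi3O3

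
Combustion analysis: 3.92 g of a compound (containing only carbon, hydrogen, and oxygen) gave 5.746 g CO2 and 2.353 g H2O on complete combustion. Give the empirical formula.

CH2O

mol C = 5.746 / 44.01 = 0.1306; mass C = 0.1306 × 12.01 = 1.568 g
mol H = 2 × (2.353 / 18.02) = 0.2612; mass H = 0.2612 × 1.008 = 0.2632 g
mass O = 3.92 − (1.831) = 2.089 g → mol O = 0.1305
Smallest is O at 0.1305 mol; normalising gives C 1.000, H 2.000, O 1.000
≈ 1:2:1 → CH2O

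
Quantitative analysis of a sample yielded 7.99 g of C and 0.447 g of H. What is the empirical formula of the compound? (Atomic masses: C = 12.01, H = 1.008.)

Moles — C: 7.99 / 12.01 = 0.6653 mol; H: 0.447 / 1.008 = 0.4435 mol
Divide by the smallest (0.4435 mol H): C 1.500, H 1.000
×2: C 3.00, H 2.00 → C3H2

C3H2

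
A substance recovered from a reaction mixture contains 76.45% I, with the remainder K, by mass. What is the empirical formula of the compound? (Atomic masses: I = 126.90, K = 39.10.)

IK

Assume 100 g: 76.45 g I, 23.55 g K.
n(I) = 76.45/126.90 = 0.6024, n(K) = 23.55/39.10 = 0.6023
Divide by the smallest (0.6023 mol K): I 1.000, K 1.000
→ IK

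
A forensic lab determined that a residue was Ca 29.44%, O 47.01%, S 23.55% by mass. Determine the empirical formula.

CaO4S

Assume 100 g: 29.44 g Ca, 47.01 g O, 23.55 g S.
Ca: 29.44 g ÷ 40.08 g/mol = 0.7345 mol
O: 47.01 g ÷ 16.00 g/mol = 2.938 mol
S: 23.55 g ÷ 32.07 g/mol = 0.7343 mol
Divide by the smallest (0.7343 mol S): Ca 1.000, O 4.001, S 1.000
Ratio ≈ 1:4:1, so the empirical formula is CaO4S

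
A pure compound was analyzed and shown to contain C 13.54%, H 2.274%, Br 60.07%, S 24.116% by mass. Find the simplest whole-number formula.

Assume 100 g: 13.54 g C, 2.274 g H, 60.07 g Br, 24.116 g S.
Moles — C: 13.54 / 12.01 = 1.127 mol; H: 2.274 / 1.008 = 2.256 mol; Br: 60.07 / 79.90 = 0.7518 mol; S: 24.116 / 32.07 = 0.752 mol
Smallest is Br at 0.7518 mol; normalising gives C 1.500, H 3.001, Br 1.000, S 1.000
Multiply by 2: C 3.00, H 6.00, Br 2.00, S 2.00 → C3H6Br2S2

C3H6Br2S2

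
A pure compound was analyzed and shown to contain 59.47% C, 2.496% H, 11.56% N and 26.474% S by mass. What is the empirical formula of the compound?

Assume 100 g: 59.47 g C, 2.496 g H, 11.56 g N, 26.474 g S.
n(C) = 59.47/12.01 = 4.952, n(H) = 2.496/1.008 = 2.476, n(N) = 11.56/14.01 = 0.8251, n(S) = 26.474/32.07 = 0.8255
Ratios (÷ 0.8251): C 6.001, H 3.001, N 1.000, S 1.000
≈ 6:3:1:1 → C6H3NS

C6H3NS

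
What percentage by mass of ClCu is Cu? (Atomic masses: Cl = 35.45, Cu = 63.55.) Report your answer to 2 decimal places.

Molar mass = 1(35.45) + 1(63.55) = 99.000 g/mol
Mass of Cu per mole = 1 × 63.55 = 63.550 g
% Cu = 63.550 / 99.000 × 100 = 64.19%

64.19%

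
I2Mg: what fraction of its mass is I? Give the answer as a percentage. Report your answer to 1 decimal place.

Molar mass = 2(126.90) + 1(24.31) = 278.110 g/mol
Mass of I per mole = 2 × 126.90 = 253.800 g
% I = 253.800 / 278.110 × 100 = 91.3%

91.3%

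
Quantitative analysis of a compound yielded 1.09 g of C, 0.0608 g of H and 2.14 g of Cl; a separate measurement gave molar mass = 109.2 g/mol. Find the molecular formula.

Moles — C: 1.09 / 12.01 = 0.09076 mol; H: 0.0608 / 1.008 = 0.06032 mol; Cl: 2.14 / 35.45 = 0.06037 mol
Divide by the smallest (0.06032 mol H): C 1.505, H 1.000, Cl 1.001
Scaling by 2: C 3.01, H 2.00, Cl 2.00 → C3H2Cl2
Empirical-formula mass = 108.95 g/mol
n = 109.2 / 108.95 = 1.00 ≈ 1
Molecular formula = empirical formula = C3H2Cl2

C3H2Cl2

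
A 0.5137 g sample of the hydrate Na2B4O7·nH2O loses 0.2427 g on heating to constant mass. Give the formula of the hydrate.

Mass of anhydrous Na2B4O7 = 0.5137 − 0.2427 = 0.271 g
mol H2O = 0.2427 / 18.02 = 0.01347
Molar mass of Na2B4O7 = 201.22 g/mol → mol Na2B4O7 = 0.271 / 201.22 = 0.001347
n = 0.01347 / 0.001347 = 10.00 ≈ 10 → Na2B4O7·10H2O

Na2B4O7·10H2O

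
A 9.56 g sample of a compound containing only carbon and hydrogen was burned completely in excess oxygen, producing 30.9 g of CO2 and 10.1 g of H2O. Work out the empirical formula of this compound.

mol C = 30.9 / 44.01 = 0.7021; mass C = 0.7021 × 12.01 = 8.432 g
mol H = 2 × (10.1 / 18.02) = 1.121; mass H = 1.121 × 1.008 = 1.130 g
Smallest is C at 0.7021 mol; normalising gives C 1.000, H 1.597
Multiply by 5: C 5.00, H 7.98 → C5H8

C5H8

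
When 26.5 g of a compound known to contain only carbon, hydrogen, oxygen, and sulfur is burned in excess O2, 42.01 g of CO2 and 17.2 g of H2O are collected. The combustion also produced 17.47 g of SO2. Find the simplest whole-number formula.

C7H14O2S2

mol C = 42.01 / 44.01 = 0.9546; mass C = 0.9546 × 12.01 = 11.46 g
mol H = 2 × (17.2 / 18.02) = 1.909; mass H = 1.909 × 1.008 = 1.924 g
mol S = 17.47 / 64.07 = 0.2727; mass S = 8.745 g
mass O = 26.5 − (22.13) = 4.367 g → mol O = 0.2729
Divide by the smallest (0.2727 mol S): C 3.501, H 7.001, O 1.001, S 1.000
Scaling by 2: C 7.00, H 14.00, O 2.00, S 2.00 → C7H14O2S2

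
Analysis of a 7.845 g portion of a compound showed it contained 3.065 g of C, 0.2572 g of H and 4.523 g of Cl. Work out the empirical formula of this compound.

C: 3.065 g ÷ 12.01 g/mol = 0.2552 mol
H: 0.2572 g ÷ 1.008 g/mol = 0.2552 mol
Cl: 4.523 g ÷ 35.45 g/mol = 0.1276 mol
Smallest is Cl at 0.1276 mol; normalising gives C 2.000, H 2.000, Cl 1.000
≈ 2:2:1 → C2H2Cl

C2H2Cl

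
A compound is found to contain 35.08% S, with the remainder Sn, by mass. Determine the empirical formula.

S2Sn

Assume 100 g: 35.08 g S, 64.92 g Sn.
Moles — S: 35.08 / 32.07 = 1.094 mol; Sn: 64.92 / 118.71 = 0.5469 mol
Smallest is Sn at 0.5469 mol; normalising gives S 2.000, Sn 1.000
Ratio ≈ 2:1, so the empirical formula is S2Sn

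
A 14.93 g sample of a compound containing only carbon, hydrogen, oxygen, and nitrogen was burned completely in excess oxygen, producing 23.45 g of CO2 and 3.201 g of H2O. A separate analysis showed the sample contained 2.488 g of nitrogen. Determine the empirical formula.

C3H2NO2

mol C = 23.45 / 44.01 = 0.5328; mass C = 0.5328 × 12.01 = 6.399 g
mol H = 2 × (3.201 / 18.02) = 0.3553; mass H = 0.3553 × 1.008 = 0.3581 g
mol N = 2.488 / 14.01 = 0.1776
mass O = 14.93 − (9.245) = 5.685 g → mol O = 0.3553
Ratios (÷ 0.1776): C 3.000, H 2.001, N 1.000, O 2.001
Ratio ≈ 3:2:1:2, so the empirical formula is C3H2NO2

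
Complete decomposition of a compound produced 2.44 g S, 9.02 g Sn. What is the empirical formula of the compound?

SSn

S: 2.44 g ÷ 32.07 g/mol = 0.07608 mol
Sn: 9.02 g ÷ 118.71 g/mol = 0.07598 mol
Divide by the smallest (0.07598 mol Sn): S 1.001, Sn 1.000
≈ 1:1 → SSn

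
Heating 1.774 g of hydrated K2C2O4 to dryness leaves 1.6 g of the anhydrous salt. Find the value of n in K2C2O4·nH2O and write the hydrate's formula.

Mass of water lost = 1.774 − 1.6 = 0.174 g → 0.174 / 18.02 = 0.009656 mol H2O
Molar mass of K2C2O4 = 166.22 g/mol → mol K2C2O4 = 1.6 / 166.22 = 0.009626
n = 0.009656 / 0.009626 = 1.00 ≈ 1 → K2C2O4·H2O

K2C2O4·H2O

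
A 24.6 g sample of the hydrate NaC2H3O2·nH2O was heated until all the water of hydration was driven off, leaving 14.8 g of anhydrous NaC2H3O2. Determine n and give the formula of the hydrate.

Mass of water lost = 24.6 − 14.8 = 9.8 g → 9.8 / 18.02 = 0.5438 mol H2O
Molar mass of NaC2H3O2 = 82.03 g/mol → mol NaC2H3O2 = 14.8 / 82.03 = 0.1804
n = 0.5438 / 0.1804 = 3.01 ≈ 3 → NaC2H3O2·3H2O

NaC2H3O2·3H2O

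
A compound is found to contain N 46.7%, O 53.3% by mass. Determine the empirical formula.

Assume 100 g: 46.7 g N, 53.3 g O.
n(N) = 46.7/14.01 = 3.333, n(O) = 53.3/16.00 = 3.331
Smallest is O at 3.331 mol; normalising gives N 1.001, O 1.000
≈ 1:1 → NO

NO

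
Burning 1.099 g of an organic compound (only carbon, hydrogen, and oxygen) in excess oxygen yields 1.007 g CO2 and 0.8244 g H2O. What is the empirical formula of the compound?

mol C = 1.007 / 44.01 = 0.02288; mass C = 0.02288 × 12.01 = 0.2748 g
mol H = 2 × (0.8244 / 18.02) = 0.09150; mass H = 0.09150 × 1.008 = 0.09223 g
mass O = 1.099 − (0.3670) = 0.7320 g → mol O = 0.04575
Divide by the smallest (0.02288 mol C): C 1.000, H 3.999, O 1.999
→ CH4O2

CH4O2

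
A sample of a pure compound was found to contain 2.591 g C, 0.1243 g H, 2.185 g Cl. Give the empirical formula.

C7H4Cl2

n(C) = 2.591/12.01 = 0.2157, n(H) = 0.1243/1.008 = 0.1233, n(Cl) = 2.185/35.45 = 0.06164
Divide by the smallest (0.06164 mol Cl): C 3.500, H 2.001, Cl 1.000
Scaling by 2: C 7.00, H 4.00, Cl 2.00 → C7H4Cl2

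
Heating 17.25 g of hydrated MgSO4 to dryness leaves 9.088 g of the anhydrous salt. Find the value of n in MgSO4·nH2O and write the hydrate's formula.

MgSO4·6H2O

Mass of water lost = 17.25 − 9.088 = 8.162 g → 8.162 / 18.02 = 0.4529 mol H2O
Molar mass of MgSO4 = 120.38 g/mol → mol MgSO4 = 9.088 / 120.38 = 0.07549
n = 0.4529 / 0.07549 = 6.00 ≈ 6 → MgSO4·6H2O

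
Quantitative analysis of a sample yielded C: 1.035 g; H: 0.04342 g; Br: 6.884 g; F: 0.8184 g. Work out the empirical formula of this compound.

C: 1.035 g ÷ 12.01 g/mol = 0.08618 mol
H: 0.04342 g ÷ 1.008 g/mol = 0.04308 mol
Br: 6.884 g ÷ 79.90 g/mol = 0.08616 mol
F: 0.8184 g ÷ 19.00 g/mol = 0.04307 mol
Smallest is F at 0.04307 mol; normalising gives C 2.001, H 1.000, Br 2.000, F 1.000
→ C2HBr2F

C2HBr2F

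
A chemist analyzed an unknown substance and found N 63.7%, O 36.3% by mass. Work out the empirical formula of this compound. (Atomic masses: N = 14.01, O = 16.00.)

N2O

Assume 100 g: 63.7 g N, 36.3 g O.
Moles — N: 63.7 / 14.01 = 4.547 mol; O: 36.3 / 16.00 = 2.269 mol
Divide by the smallest (2.269 mol O): N 2.004, O 1.000
→ N2O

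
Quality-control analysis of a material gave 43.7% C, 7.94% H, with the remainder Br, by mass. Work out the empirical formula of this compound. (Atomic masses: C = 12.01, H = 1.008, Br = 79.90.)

Assume 100 g: 43.7 g C, 7.94 g H, 48.36 g Br.
Moles — C: 43.7 / 12.01 = 3.639 mol; H: 7.94 / 1.008 = 7.877 mol; Br: 48.36 / 79.90 = 0.6053 mol
Ratios (÷ 0.6053): C 6.012, H 13.014, Br 1.000
≈ 6:13:1 → C6H13Br

C6H13Br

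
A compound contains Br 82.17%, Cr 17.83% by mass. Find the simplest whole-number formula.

Br3Cr

Assume 100 g: 82.17 g Br, 17.83 g Cr.
Br: 82.17 g ÷ 79.90 g/mol = 1.028 mol
Cr: 17.83 g ÷ 52.00 g/mol = 0.3429 mol
Ratios (÷ 0.3429): Br 2.999, Cr 1.000
Ratio ≈ 3:1, so the empirical formula is Br3Cr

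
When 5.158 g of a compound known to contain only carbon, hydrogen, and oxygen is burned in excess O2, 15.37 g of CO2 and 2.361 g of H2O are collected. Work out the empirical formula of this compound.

mol C = 15.37 / 44.01 = 0.3492; mass C = 0.3492 × 12.01 = 4.194 g
mol H = 2 × (2.361 / 18.02) = 0.2620; mass H = 0.2620 × 1.008 = 0.2641 g
mass O = 5.158 − (4.458) = 0.6995 g → mol O = 0.04372
Ratios (÷ 0.04372): C 7.988, H 5.994, O 1.000
≈ 8:6:1 → C8H6O

C8H6O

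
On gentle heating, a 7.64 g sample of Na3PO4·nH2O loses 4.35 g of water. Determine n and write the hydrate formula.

Mass of anhydrous Na3PO4 = 7.64 − 4.35 = 3.29 g
mol H2O = 4.35 / 18.02 = 0.2414
Molar mass of Na3PO4 = 163.94 g/mol → mol Na3PO4 = 3.29 / 163.94 = 0.02007
n = 0.2414 / 0.02007 = 12.03 ≈ 12 → Na3PO4·12H2O

Na3PO4·12H2O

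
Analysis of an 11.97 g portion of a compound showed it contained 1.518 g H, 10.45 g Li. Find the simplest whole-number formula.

HLi

H: 1.518 g ÷ 1.008 g/mol = 1.506 mol
Li: 10.45 g ÷ 6.94 g/mol = 1.506 mol
Divide by the smallest (1.506 mol Li): H 1.000, Li 1.000
→ HLi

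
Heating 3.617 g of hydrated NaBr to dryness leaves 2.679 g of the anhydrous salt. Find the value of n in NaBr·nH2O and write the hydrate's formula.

Mass of water lost = 3.617 − 2.679 = 0.938 g → 0.938 / 18.02 = 0.05205 mol H2O
Molar mass of NaBr = 102.89 g/mol → mol NaBr = 2.679 / 102.89 = 0.02604
n = 0.05205 / 0.02604 = 2.00 ≈ 2 → NaBr·2H2O

NaBr·2H2O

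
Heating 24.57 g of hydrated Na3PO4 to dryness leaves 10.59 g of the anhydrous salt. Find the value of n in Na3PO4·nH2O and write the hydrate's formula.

Mass of water lost = 24.57 − 10.59 = 13.98 g → 13.98 / 18.02 = 0.7758 mol H2O
Molar mass of Na3PO4 = 163.94 g/mol → mol Na3PO4 = 10.59 / 163.94 = 0.0646
n = 0.7758 / 0.0646 = 12.01 ≈ 12 → Na3PO4·12H2O

Na3PO4·12H2O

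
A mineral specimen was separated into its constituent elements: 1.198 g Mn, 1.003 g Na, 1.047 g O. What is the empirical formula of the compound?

MnNa2O3

n(Mn) = 1.198/54.94 = 0.02181, n(Na) = 1.003/22.99 = 0.04363, n(O) = 1.047/16.00 = 0.06544
Ratios (÷ 0.02181): Mn 1.000, Na 2.001, O 3.001
→ MnNa2O3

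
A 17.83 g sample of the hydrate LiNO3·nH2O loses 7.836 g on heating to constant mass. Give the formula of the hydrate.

Mass of anhydrous LiNO3 = 17.83 − 7.836 = 9.994 g
mol H2O = 7.836 / 18.02 = 0.4349
Molar mass of LiNO3 = 68.95 g/mol → mol LiNO3 = 9.994 / 68.95 = 0.1449
n = 0.4349 / 0.1449 = 3.00 ≈ 3 → LiNO3·3H2O

LiNO3·3H2O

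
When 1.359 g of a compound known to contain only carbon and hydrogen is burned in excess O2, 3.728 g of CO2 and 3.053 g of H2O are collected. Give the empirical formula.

CH4

mol C = 3.728 / 44.01 = 0.08471; mass C = 0.08471 × 12.01 = 1.017 g
mol H = 2 × (3.053 / 18.02) = 0.3388; mass H = 0.3388 × 1.008 = 0.3416 g
Divide by the smallest (0.08471 mol C): C 1.000, H 4.000
→ CH4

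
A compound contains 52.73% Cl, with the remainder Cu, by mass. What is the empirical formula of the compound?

Cl2Cu

Assume 100 g: 52.73 g Cl, 47.27 g Cu.
Cl: 52.73 g ÷ 35.45 g/mol = 1.487 mol
Cu: 47.27 g ÷ 63.55 g/mol = 0.7438 mol
Smallest is Cu at 0.7438 mol; normalising gives Cl 2.000, Cu 1.000
→ Cl2Cu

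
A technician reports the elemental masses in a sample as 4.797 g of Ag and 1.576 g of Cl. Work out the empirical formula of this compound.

AgCl

n(Ag) = 4.797/107.87 = 0.04447, n(Cl) = 1.576/35.45 = 0.04446
Smallest is Cl at 0.04446 mol; normalising gives Ag 1.000, Cl 1.000
→ AgCl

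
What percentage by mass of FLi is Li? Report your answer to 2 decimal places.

26.75%

Molar mass = 1(19.00) + 1(6.94) = 25.940 g/mol
Mass of Li per mole = 1 × 6.94 = 6.940 g
% Li = 6.940 / 25.940 × 100 = 26.75%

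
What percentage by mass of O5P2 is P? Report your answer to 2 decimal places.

43.64%

Molar mass = 5(16.00) + 2(30.97) = 141.940 g/mol
Mass of P per mole = 2 × 30.97 = 61.940 g
% P = 61.940 / 141.940 × 100 = 43.64%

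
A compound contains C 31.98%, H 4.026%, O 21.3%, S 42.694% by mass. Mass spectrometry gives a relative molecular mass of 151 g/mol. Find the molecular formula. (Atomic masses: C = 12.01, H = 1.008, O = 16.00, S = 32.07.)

C4H6O2S2

Assume 100 g: 31.98 g C, 4.026 g H, 21.3 g O, 42.694 g S.
Moles — C: 31.98 / 12.01 = 2.663 mol; H: 4.026 / 1.008 = 3.994 mol; O: 21.3 / 16.00 = 1.331 mol; S: 42.694 / 32.07 = 1.331 mol
Divide by the smallest (1.331 mol O): C 2.000, H 3.000, O 1.000, S 1.000
Ratio ≈ 2:3:1:1, so the empirical formula is C2H3OS
Empirical-formula mass = 75.11 g/mol
n = 151 / 75.11 = 2.01 ≈ 2
Molecular formula = (C2H3OS)×2 = C4H6O2S2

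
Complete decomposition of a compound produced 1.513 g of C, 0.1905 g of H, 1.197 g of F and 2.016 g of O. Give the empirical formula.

C: 1.513 g ÷ 12.01 g/mol = 0.126 mol
H: 0.1905 g ÷ 1.008 g/mol = 0.189 mol
F: 1.197 g ÷ 19.00 g/mol = 0.063 mol
O: 2.016 g ÷ 16.00 g/mol = 0.126 mol
Smallest is F at 0.063 mol; normalising gives C 2.000, H 3.000, F 1.000, O 2.000
≈ 2:3:1:2 → C2H3FO2

C2H3FO2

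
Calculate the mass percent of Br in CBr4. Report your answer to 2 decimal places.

96.38%

Molar mass = 1(12.01) + 4(79.90) = 331.610 g/mol
Mass of Br per mole = 4 × 79.90 = 319.600 g
% Br = 319.600 / 331.610 × 100 = 96.38%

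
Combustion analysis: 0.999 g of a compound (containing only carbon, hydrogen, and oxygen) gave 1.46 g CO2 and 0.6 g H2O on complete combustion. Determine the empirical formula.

mol C = 1.46 / 44.01 = 0.03317; mass C = 0.03317 × 12.01 = 0.3984 g
mol H = 2 × (0.6 / 18.02) = 0.06659; mass H = 0.06659 × 1.008 = 0.06713 g
mass O = 0.999 − (0.4655) = 0.5335 g → mol O = 0.03334
Divide by the smallest (0.03317 mol C): C 1.000, H 2.007, O 1.005
≈ 1:2:1 → CH2O

CH2O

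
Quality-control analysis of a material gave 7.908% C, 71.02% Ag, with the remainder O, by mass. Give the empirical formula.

Assume 100 g: 7.908 g C, 71.02 g Ag, 21.072 g O.
C: 7.908 g ÷ 12.01 g/mol = 0.6585 mol
Ag: 71.02 g ÷ 107.87 g/mol = 0.6584 mol
O: 21.072 g ÷ 16.00 g/mol = 1.317 mol
Divide by the smallest (0.6584 mol Ag): C 1.000, Ag 1.000, O 2.000
→ CAgO2

CAgO2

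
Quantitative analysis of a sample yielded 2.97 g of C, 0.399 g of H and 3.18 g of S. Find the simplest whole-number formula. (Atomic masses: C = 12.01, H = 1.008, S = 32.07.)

C: 2.97 g ÷ 12.01 g/mol = 0.2473 mol
H: 0.399 g ÷ 1.008 g/mol = 0.3958 mol
S: 3.18 g ÷ 32.07 g/mol = 0.09916 mol
Divide by the smallest (0.09916 mol S): C 2.494, H 3.992, S 1.000
Multiply by 2: C 4.99, H 7.98, S 2.00 → C5H8S2

C5H8S2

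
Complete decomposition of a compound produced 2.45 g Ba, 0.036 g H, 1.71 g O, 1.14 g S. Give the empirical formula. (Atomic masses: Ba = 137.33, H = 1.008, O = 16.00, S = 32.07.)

Moles — Ba: 2.45 / 137.33 = 0.01784 mol; H: 0.036 / 1.008 = 0.03571 mol; O: 1.71 / 16.00 = 0.1069 mol; S: 1.14 / 32.07 = 0.03555 mol
Divide by the smallest (0.01784 mol Ba): Ba 1.000, H 2.002, O 5.991, S 1.993
→ BaH2O6S2

BaH2O6S2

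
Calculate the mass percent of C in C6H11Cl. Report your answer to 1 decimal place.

60.8%

Molar mass = 6(12.01) + 11(1.008) + 1(35.45) = 118.598 g/mol
Mass of C per mole = 6 × 12.01 = 72.060 g
% C = 72.060 / 118.598 × 100 = 60.8%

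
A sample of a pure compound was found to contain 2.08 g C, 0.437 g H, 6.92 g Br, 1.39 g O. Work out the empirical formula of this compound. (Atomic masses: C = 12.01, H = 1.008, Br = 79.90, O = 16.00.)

C: 2.08 g ÷ 12.01 g/mol = 0.1732 mol
H: 0.437 g ÷ 1.008 g/mol = 0.4335 mol
Br: 6.92 g ÷ 79.90 g/mol = 0.08661 mol
O: 1.39 g ÷ 16.00 g/mol = 0.08687 mol
Smallest is Br at 0.08661 mol; normalising gives C 2.000, H 5.006, Br 1.000, O 1.003
→ C2H5BrO

C2H5BrO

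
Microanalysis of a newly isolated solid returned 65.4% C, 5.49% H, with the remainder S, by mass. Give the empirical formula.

C6H6S

Assume 100 g: 65.4 g C, 5.49 g H, 29.11 g S.
Moles — C: 65.4 / 12.01 = 5.445 mol; H: 5.49 / 1.008 = 5.446 mol; S: 29.11 / 32.07 = 0.9077 mol
Smallest is S at 0.9077 mol; normalising gives C 5.999, H 6.000, S 1.000
Ratio ≈ 6:6:1, so the empirical formula is C6H6S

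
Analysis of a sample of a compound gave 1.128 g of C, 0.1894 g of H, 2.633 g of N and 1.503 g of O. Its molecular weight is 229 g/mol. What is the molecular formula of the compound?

C4H8N8O4

C: 1.128 g ÷ 12.01 g/mol = 0.09392 mol
H: 0.1894 g ÷ 1.008 g/mol = 0.1879 mol
N: 2.633 g ÷ 14.01 g/mol = 0.1879 mol
O: 1.503 g ÷ 16.00 g/mol = 0.09394 mol
Ratios (÷ 0.09392): C 1.000, H 2.001, N 2.001, O 1.000
→ CH2N2O
Empirical-formula mass = 58.05 g/mol
n = 229 / 58.05 = 3.95 ≈ 4
Molecular formula = (CH2N2O)×4 = C4H8N8O4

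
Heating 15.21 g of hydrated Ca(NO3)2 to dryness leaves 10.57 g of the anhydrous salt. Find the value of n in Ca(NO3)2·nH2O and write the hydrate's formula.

Ca(NO3)2·4H2O

Mass of water lost = 15.21 − 10.57 = 4.64 g → 4.64 / 18.02 = 0.2575 mol H2O
Molar mass of Ca(NO3)2 = 164.10 g/mol → mol Ca(NO3)2 = 10.57 / 164.10 = 0.06441
n = 0.2575 / 0.06441 = 4.00 ≈ 4 → Ca(NO3)2·4H2O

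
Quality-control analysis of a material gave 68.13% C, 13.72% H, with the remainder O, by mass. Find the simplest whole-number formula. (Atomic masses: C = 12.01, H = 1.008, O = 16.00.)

C5H12O

Assume 100 g: 68.13 g C, 13.72 g H, 18.15 g O.
C: 68.13 g ÷ 12.01 g/mol = 5.673 mol
H: 13.72 g ÷ 1.008 g/mol = 13.61 mol
O: 18.15 g ÷ 16.00 g/mol = 1.134 mol
Smallest is O at 1.134 mol; normalising gives C 5.001, H 11.999, O 1.000
Ratio ≈ 5:12:1, so the empirical formula is C5H12O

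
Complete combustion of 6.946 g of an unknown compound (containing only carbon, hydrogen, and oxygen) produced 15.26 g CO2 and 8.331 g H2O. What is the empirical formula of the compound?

mol C = 15.26 / 44.01 = 0.3467; mass C = 0.3467 × 12.01 = 4.164 g
mol H = 2 × (8.331 / 18.02) = 0.9246; mass H = 0.9246 × 1.008 = 0.9320 g
mass O = 6.946 − (5.096) = 1.850 g → mol O = 0.1156
Divide by the smallest (0.1156 mol O): C 2.999, H 7.999, O 1.000
→ C3H8O

C3H8O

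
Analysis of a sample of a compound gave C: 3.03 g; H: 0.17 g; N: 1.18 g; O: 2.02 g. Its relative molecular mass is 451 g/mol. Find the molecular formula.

n(C) = 3.03/12.01 = 0.2523, n(H) = 0.17/1.008 = 0.1687, n(N) = 1.18/14.01 = 0.08423, n(O) = 2.02/16.00 = 0.1263
Divide by the smallest (0.08423 mol N): C 2.995, H 2.002, N 1.000, O 1.499
Multiply by 2: C 5.99, H 4.00, N 2.00, O 3.00 → C6H4N2O3
Empirical-formula mass = 152.11 g/mol
n = 451 / 152.11 = 2.96 ≈ 3
Molecular formula = (C6H4N2O3)×3 = C18H12N6O9

C18H12N6O9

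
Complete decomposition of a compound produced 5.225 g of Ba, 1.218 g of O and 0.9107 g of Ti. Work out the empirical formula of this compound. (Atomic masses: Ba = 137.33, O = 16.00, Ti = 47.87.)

Ba: 5.225 g ÷ 137.33 g/mol = 0.03805 mol
O: 1.218 g ÷ 16.00 g/mol = 0.07612 mol
Ti: 0.9107 g ÷ 47.87 g/mol = 0.01902 mol
Ratios (÷ 0.01902): Ba 2.000, O 4.001, Ti 1.000
→ Ba2O4Ti

Ba2O4Ti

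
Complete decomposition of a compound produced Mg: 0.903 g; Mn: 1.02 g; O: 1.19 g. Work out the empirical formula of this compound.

Mg2MnO4

n(Mg) = 0.903/24.31 = 0.03715, n(Mn) = 1.02/54.94 = 0.01857, n(O) = 1.19/16.00 = 0.07437
Divide by the smallest (0.01857 mol Mn): Mg 2.001, Mn 1.000, O 4.006
Ratio ≈ 2:1:4, so the empirical formula is Mg2MnO4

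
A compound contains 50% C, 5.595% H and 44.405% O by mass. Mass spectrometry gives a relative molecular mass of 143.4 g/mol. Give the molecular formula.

Assume 100 g: 50 g C, 5.595 g H, 44.405 g O.
n(C) = 50/12.01 = 4.163, n(H) = 5.595/1.008 = 5.551, n(O) = 44.405/16.00 = 2.775
Divide by the smallest (2.775 mol O): C 1.500, H 2.000, O 1.000
Scaling by 2: C 3.00, H 4.00, O 2.00 → C3H4O2
Empirical-formula mass = 72.06 g/mol
n = 143.4 / 72.06 = 1.99 ≈ 2
Molecular formula = (C3H4O2)×2 = C6H8O4

C6H8O4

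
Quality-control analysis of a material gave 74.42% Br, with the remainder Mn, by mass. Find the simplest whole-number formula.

Assume 100 g: 74.42 g Br, 25.58 g Mn.
Br: 74.42 g ÷ 79.90 g/mol = 0.9314 mol
Mn: 25.58 g ÷ 54.94 g/mol = 0.4656 mol
Divide by the smallest (0.4656 mol Mn): Br 2.000, Mn 1.000
≈ 2:1 → Br2Mn

Br2Mn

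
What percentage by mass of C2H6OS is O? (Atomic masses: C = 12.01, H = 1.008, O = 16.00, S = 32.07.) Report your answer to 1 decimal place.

20.5%

Molar mass = 2(12.01) + 6(1.008) + 1(16.00) + 1(32.07) = 78.138 g/mol
Mass of O per mole = 1 × 16.00 = 16.000 g
% O = 16.000 / 78.138 × 100 = 20.5%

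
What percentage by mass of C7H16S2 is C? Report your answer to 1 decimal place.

Molar mass = 7(12.01) + 16(1.008) + 2(32.07) = 164.338 g/mol
Mass of C per mole = 7 × 12.01 = 84.070 g
% C = 84.070 / 164.338 × 100 = 51.2%

51.2%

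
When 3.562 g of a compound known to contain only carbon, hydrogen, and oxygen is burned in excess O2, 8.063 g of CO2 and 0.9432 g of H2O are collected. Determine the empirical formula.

mol C = 8.063 / 44.01 = 0.1832; mass C = 0.1832 × 12.01 = 2.200 g
mol H = 2 × (0.9432 / 18.02) = 0.1047; mass H = 0.1047 × 1.008 = 0.1055 g
mass O = 3.562 − (2.306) = 1.256 g → mol O = 0.07851
Ratios (÷ 0.07851): C 2.334, H 1.333, O 1.000
×3: C 7.00, H 4.00, O 3.00 → C7H4O3

C7H4O3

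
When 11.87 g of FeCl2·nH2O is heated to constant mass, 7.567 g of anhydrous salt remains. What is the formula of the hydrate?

FeCl2·4H2O

Mass of water lost = 11.87 − 7.567 = 4.303 g → 4.303 / 18.02 = 0.2388 mol H2O
Molar mass of FeCl2 = 126.75 g/mol → mol FeCl2 = 7.567 / 126.75 = 0.0597
n = 0.2388 / 0.0597 = 4.00 ≈ 4 → FeCl2·4H2O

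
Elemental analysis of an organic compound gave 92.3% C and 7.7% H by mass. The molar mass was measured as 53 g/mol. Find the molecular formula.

C4H4

Assume 100 g: 92.3 g C, 7.7 g H.
C: 92.3 g ÷ 12.01 g/mol = 7.685 mol
H: 7.7 g ÷ 1.008 g/mol = 7.639 mol
Smallest is H at 7.639 mol; normalising gives C 1.006, H 1.000
≈ 1:1 → CH
Empirical-formula mass = 13.02 g/mol
n = 53 / 13.02 = 4.07 ≈ 4
Molecular formula = (CH)×4 = C4H4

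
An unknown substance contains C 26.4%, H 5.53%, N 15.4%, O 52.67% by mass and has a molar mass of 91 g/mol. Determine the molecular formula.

C2H5NO3

Assume 100 g: 26.4 g C, 5.53 g H, 15.4 g N, 52.67 g O.
n(C) = 26.4/12.01 = 2.198, n(H) = 5.53/1.008 = 5.486, n(N) = 15.4/14.01 = 1.099, n(O) = 52.67/16.00 = 3.292
Smallest is N at 1.099 mol; normalising gives C 2.000, H 4.991, N 1.000, O 2.995
Ratio ≈ 2:5:1:3, so the empirical formula is C2H5NO3
Empirical-formula mass = 91.07 g/mol
n = 91 / 91.07 = 1.00 ≈ 1
Molecular formula = empirical formula = C2H5NO3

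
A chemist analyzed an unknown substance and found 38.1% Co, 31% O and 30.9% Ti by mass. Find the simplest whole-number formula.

CoO3Ti

Assume 100 g: 38.1 g Co, 31 g O, 30.9 g Ti.
Moles — Co: 38.1 / 58.93 = 0.6465 mol; O: 31 / 16.00 = 1.938 mol; Ti: 30.9 / 47.87 = 0.6455 mol
Smallest is Ti at 0.6455 mol; normalising gives Co 1.002, O 3.002, Ti 1.000
→ CoO3Ti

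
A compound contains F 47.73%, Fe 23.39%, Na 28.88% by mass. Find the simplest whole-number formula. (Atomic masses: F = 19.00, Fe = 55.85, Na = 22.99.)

Assume 100 g: 47.73 g F, 23.39 g Fe, 28.88 g Na.
n(F) = 47.73/19.00 = 2.512, n(Fe) = 23.39/55.85 = 0.4188, n(Na) = 28.88/22.99 = 1.256
Smallest is Fe at 0.4188 mol; normalising gives F 5.998, Fe 1.000, Na 3.000
≈ 6:1:3 → F6FeNa3

F6FeNa3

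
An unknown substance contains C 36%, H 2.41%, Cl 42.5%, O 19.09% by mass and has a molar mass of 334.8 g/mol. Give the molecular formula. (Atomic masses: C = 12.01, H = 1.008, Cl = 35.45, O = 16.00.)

Assume 100 g: 36 g C, 2.41 g H, 42.5 g Cl, 19.09 g O.
n(C) = 36/12.01 = 2.998, n(H) = 2.41/1.008 = 2.391, n(Cl) = 42.5/35.45 = 1.199, n(O) = 19.09/16.00 = 1.193
Divide by the smallest (1.193 mol O): C 2.512, H 2.004, Cl 1.005, O 1.000
Scaling by 2: C 5.02, H 4.01, Cl 2.01, O 2.00 → C5H4Cl2O2
Empirical-formula mass = 166.98 g/mol
n = 334.8 / 166.98 = 2.01 ≈ 2
Molecular formula = (C5H4Cl2O2)×2 = C10H8Cl4O4

C10H8Cl4O4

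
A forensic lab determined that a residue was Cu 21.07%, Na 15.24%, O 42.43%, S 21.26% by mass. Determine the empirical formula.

Assume 100 g: 21.07 g Cu, 15.24 g Na, 42.43 g O, 21.26 g S.
Cu: 21.07 g ÷ 63.55 g/mol = 0.3315 mol
Na: 15.24 g ÷ 22.99 g/mol = 0.6629 mol
O: 42.43 g ÷ 16.00 g/mol = 2.652 mol
S: 21.26 g ÷ 32.07 g/mol = 0.6629 mol
Divide by the smallest (0.3315 mol Cu): Cu 1.000, Na 1.999, O 7.998, S 1.999
→ CuNa2O8S2

CuNa2O8S2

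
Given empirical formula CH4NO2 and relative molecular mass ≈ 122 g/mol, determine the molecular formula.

Empirical-formula mass = 62.05 g/mol
n = 122 / 62.05 = 1.97 ≈ 2
Molecular formula = (CH4NO2)2 = C2H8N2O4

C2H8N2O4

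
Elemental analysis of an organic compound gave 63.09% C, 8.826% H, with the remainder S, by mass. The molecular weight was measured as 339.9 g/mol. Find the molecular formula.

C18H30S3

Assume 100 g: 63.09 g C, 8.826 g H, 28.084 g S.
C: 63.09 g ÷ 12.01 g/mol = 5.253 mol
H: 8.826 g ÷ 1.008 g/mol = 8.756 mol
S: 28.084 g ÷ 32.07 g/mol = 0.8757 mol
Ratios (÷ 0.8757): C 5.999, H 9.999, S 1.000
→ C6H10S
Empirical-formula mass = 114.21 g/mol
n = 339.9 / 114.21 = 2.98 ≈ 3
Molecular formula = (C6H10S)×3 = C18H30S3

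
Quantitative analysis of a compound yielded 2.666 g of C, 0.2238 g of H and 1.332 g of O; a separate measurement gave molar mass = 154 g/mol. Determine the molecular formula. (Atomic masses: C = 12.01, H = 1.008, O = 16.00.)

C8H8O3

Moles — C: 2.666 / 12.01 = 0.222 mol; H: 0.2238 / 1.008 = 0.222 mol; O: 1.332 / 16.00 = 0.08325 mol
Divide by the smallest (0.08325 mol O): C 2.666, H 2.667, O 1.000
×3: C 8.00, H 8.00, O 3.00 → C8H8O3
Empirical-formula mass = 152.14 g/mol
n = 154 / 152.14 = 1.01 ≈ 1
Molecular formula = empirical formula = C8H8O3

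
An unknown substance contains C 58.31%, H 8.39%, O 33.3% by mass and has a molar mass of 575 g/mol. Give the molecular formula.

C28H48O12

Assume 100 g: 58.31 g C, 8.39 g H, 33.3 g O.
Moles — C: 58.31 / 12.01 = 4.855 mol; H: 8.39 / 1.008 = 8.323 mol; O: 33.3 / 16.00 = 2.081 mol
Ratios (÷ 2.081): C 2.333, H 3.999, O 1.000
×3: C 7.00, H 12.00, O 3.00 → C7H12O3
Empirical-formula mass = 144.17 g/mol
n = 575 / 144.17 = 3.99 ≈ 4
Molecular formula = (C7H12O3)×4 = C28H48O12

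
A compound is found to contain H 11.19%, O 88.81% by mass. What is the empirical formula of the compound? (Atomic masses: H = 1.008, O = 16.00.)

H2O

Assume 100 g: 11.19 g H, 88.81 g O.
Moles — H: 11.19 / 1.008 = 11.1 mol; O: 88.81 / 16.00 = 5.551 mol
Ratios (÷ 5.551): H 2.000, O 1.000
Ratio ≈ 2:1, so the empirical formula is H2O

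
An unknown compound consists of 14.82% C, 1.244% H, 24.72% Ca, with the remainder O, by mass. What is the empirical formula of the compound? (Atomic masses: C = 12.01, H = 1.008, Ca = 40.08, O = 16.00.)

C2H2CaO6

Assume 100 g: 14.82 g C, 1.244 g H, 24.72 g Ca, 59.216 g O.
Moles — C: 14.82 / 12.01 = 1.234 mol; H: 1.244 / 1.008 = 1.234 mol; Ca: 24.72 / 40.08 = 0.6168 mol; O: 59.216 / 16.00 = 3.701 mol
Smallest is Ca at 0.6168 mol; normalising gives C 2.001, H 2.001, Ca 1.000, O 6.001
Ratio ≈ 2:2:1:6, so the empirical formula is C2H2CaO6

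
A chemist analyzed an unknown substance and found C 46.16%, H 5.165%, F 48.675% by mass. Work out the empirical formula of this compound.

Assume 100 g: 46.16 g C, 5.165 g H, 48.675 g F.
C: 46.16 g ÷ 12.01 g/mol = 3.843 mol
H: 5.165 g ÷ 1.008 g/mol = 5.124 mol
F: 48.675 g ÷ 19.00 g/mol = 2.562 mol
Ratios (÷ 2.562): C 1.500, H 2.000, F 1.000
Scaling by 2: C 3.00, H 4.00, F 2.00 → C3H4F2

C3H4F2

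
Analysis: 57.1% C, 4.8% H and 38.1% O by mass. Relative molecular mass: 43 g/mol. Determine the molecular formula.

C2H2O

Assume 100 g: 57.1 g C, 4.8 g H, 38.1 g O.
C: 57.1 g ÷ 12.01 g/mol = 4.754 mol
H: 4.8 g ÷ 1.008 g/mol = 4.762 mol
O: 38.1 g ÷ 16.00 g/mol = 2.381 mol
Divide by the smallest (2.381 mol O): C 1.997, H 2.000, O 1.000
→ C2H2O
Empirical-formula mass = 42.04 g/mol
n = 43 / 42.04 = 1.02 ≈ 1
Molecular formula = empirical formula = C2H2O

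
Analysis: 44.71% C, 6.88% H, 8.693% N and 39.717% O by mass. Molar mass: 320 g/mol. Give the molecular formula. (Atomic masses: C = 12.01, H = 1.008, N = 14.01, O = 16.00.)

Assume 100 g: 44.71 g C, 6.88 g H, 8.693 g N, 39.717 g O.
Moles — C: 44.71 / 12.01 = 3.723 mol; H: 6.88 / 1.008 = 6.825 mol; N: 8.693 / 14.01 = 0.6205 mol; O: 39.717 / 16.00 = 2.482 mol
Divide by the smallest (0.6205 mol N): C 6.000, H 11.000, N 1.000, O 4.001
≈ 6:11:1:4 → C6H11NO4
Empirical-formula mass = 161.16 g/mol
n = 320 / 161.16 = 1.99 ≈ 2
Molecular formula = (C6H11NO4)×2 = C12H22N2O8

C12H22N2O8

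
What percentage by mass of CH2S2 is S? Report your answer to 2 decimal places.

82.06%

Molar mass = 1(12.01) + 2(1.008) + 2(32.07) = 78.166 g/mol
Mass of S per mole = 2 × 32.07 = 64.140 g
% S = 64.140 / 78.166 × 100 = 82.06%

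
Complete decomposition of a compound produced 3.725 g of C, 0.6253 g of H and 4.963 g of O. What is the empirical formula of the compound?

CH2O

n(C) = 3.725/12.01 = 0.3102, n(H) = 0.6253/1.008 = 0.6203, n(O) = 4.963/16.00 = 0.3102
Divide by the smallest (0.3102 mol C): C 1.000, H 2.000, O 1.000
Ratio ≈ 1:2:1, so the empirical formula is CH2O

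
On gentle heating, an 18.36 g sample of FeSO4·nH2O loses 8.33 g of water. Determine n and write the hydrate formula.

FeSO4·7H2O

Mass of anhydrous FeSO4 = 18.36 − 8.33 = 10.03 g
mol H2O = 8.33 / 18.02 = 0.4623
Molar mass of FeSO4 = 151.92 g/mol → mol FeSO4 = 10.03 / 151.92 = 0.06602
n = 0.4623 / 0.06602 = 7.00 ≈ 7 → FeSO4·7H2O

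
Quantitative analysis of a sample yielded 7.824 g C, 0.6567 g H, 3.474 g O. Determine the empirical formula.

C3H3O

C: 7.824 g ÷ 12.01 g/mol = 0.6515 mol
H: 0.6567 g ÷ 1.008 g/mol = 0.6515 mol
O: 3.474 g ÷ 16.00 g/mol = 0.2171 mol
Ratios (÷ 0.2171): C 3.000, H 3.001, O 1.000
→ C3H3O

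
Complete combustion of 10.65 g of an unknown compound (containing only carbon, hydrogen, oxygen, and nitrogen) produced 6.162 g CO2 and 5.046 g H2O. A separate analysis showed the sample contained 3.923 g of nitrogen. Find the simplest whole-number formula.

CH4N2O2

mol C = 6.162 / 44.01 = 0.1400; mass C = 0.1400 × 12.01 = 1.682 g
mol H = 2 × (5.046 / 18.02) = 0.5600; mass H = 0.5600 × 1.008 = 0.5645 g
mol N = 3.923 / 14.01 = 0.2800
mass O = 10.65 − (6.169) = 4.481 g → mol O = 0.2801
Ratios (÷ 0.14): C 1.000, H 4.000, N 2.000, O 2.000
→ CH4N2O2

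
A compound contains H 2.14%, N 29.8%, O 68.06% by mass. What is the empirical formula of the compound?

HNO2

Assume 100 g: 2.14 g H, 29.8 g N, 68.06 g O.
Moles — H: 2.14 / 1.008 = 2.123 mol; N: 29.8 / 14.01 = 2.127 mol; O: 68.06 / 16.00 = 4.254 mol
Smallest is H at 2.123 mol; normalising gives H 1.000, N 1.002, O 2.004
→ HNO2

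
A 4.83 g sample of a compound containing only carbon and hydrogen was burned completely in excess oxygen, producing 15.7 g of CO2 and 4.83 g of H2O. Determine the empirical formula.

C2H3

mol C = 15.7 / 44.01 = 0.3567; mass C = 0.3567 × 12.01 = 4.284 g
mol H = 2 × (4.83 / 18.02) = 0.5361; mass H = 0.5361 × 1.008 = 0.5404 g
Smallest is C at 0.3567 mol; normalising gives C 1.000, H 1.503
Multiply by 2: C 2.00, H 3.01 → C2H3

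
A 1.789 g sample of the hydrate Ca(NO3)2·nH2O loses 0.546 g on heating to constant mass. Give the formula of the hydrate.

Mass of anhydrous Ca(NO3)2 = 1.789 − 0.546 = 1.243 g
mol H2O = 0.546 / 18.02 = 0.0303
Molar mass of Ca(NO3)2 = 164.10 g/mol → mol Ca(NO3)2 = 1.243 / 164.10 = 0.007575
n = 0.0303 / 0.007575 = 4.00 ≈ 4 → Ca(NO3)2·4H2O

Ca(NO3)2·4H2O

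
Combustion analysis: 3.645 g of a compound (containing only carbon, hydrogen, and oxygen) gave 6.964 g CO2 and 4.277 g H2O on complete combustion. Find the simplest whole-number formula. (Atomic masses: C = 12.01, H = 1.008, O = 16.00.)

C2H6O

mol C = 6.964 / 44.01 = 0.1582; mass C = 0.1582 × 12.01 = 1.900 g
mol H = 2 × (4.277 / 18.02) = 0.4747; mass H = 0.4747 × 1.008 = 0.4785 g
mass O = 3.645 − (2.379) = 1.266 g → mol O = 0.07913
Smallest is O at 0.07913 mol; normalising gives C 2.000, H 5.999, O 1.000
Ratio ≈ 2:6:1, so the empirical formula is C2H6O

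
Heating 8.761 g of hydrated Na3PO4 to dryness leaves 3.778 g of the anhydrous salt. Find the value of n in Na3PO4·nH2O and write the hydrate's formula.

Na3PO4·12H2O

Mass of water lost = 8.761 − 3.778 = 4.983 g → 4.983 / 18.02 = 0.2765 mol H2O
Molar mass of Na3PO4 = 163.94 g/mol → mol Na3PO4 = 3.778 / 163.94 = 0.02305
n = 0.2765 / 0.02305 = 12.00 ≈ 12 → Na3PO4·12H2O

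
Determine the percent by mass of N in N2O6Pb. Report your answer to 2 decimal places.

Molar mass = 2(14.01) + 6(16.00) + 1(207.2) = 331.220 g/mol
Mass of N per mole = 2 × 14.01 = 28.020 g
% N = 28.020 / 331.220 × 100 = 8.46%

8.46%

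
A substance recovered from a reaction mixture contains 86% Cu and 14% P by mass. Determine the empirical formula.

Assume 100 g: 86 g Cu, 14 g P.
Moles — Cu: 86 / 63.55 = 1.353 mol; P: 14 / 30.97 = 0.4521 mol
Ratios (÷ 0.4521): Cu 2.994, P 1.000
→ Cu3P

Cu3P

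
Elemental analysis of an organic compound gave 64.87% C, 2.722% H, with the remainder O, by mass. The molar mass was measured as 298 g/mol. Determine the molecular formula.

C16H8O6

Assume 100 g: 64.87 g C, 2.722 g H, 32.408 g O.
C: 64.87 g ÷ 12.01 g/mol = 5.401 mol
H: 2.722 g ÷ 1.008 g/mol = 2.7 mol
O: 32.408 g ÷ 16.00 g/mol = 2.026 mol
Smallest is O at 2.026 mol; normalising gives C 2.667, H 1.333, O 1.000
Multiply by 3: C 8.00, H 4.00, O 3.00 → C8H4O3
Empirical-formula mass = 148.11 g/mol
n = 298 / 148.11 = 2.01 ≈ 2
Molecular formula = (C8H4O3)×2 = C16H8O6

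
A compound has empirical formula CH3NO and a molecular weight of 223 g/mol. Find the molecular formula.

C5H15N5O5

Empirical-formula mass = 45.04 g/mol
n = 223 / 45.04 = 4.95 ≈ 5
Molecular formula = (CH3NO)5 = C5H15N5O5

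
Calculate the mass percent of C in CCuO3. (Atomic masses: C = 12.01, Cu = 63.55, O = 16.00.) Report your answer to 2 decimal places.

9.72%

Molar mass = 1(12.01) + 1(63.55) + 3(16.00) = 123.560 g/mol
Mass of C per mole = 1 × 12.01 = 12.010 g
% C = 12.010 / 123.560 × 100 = 9.72%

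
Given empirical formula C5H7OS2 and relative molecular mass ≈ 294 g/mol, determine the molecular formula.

Empirical-formula mass = 147.25 g/mol
n = 294 / 147.25 = 2.00 ≈ 2
Molecular formula = (C5H7OS2)2 = C10H14O2S4

C10H14O2S4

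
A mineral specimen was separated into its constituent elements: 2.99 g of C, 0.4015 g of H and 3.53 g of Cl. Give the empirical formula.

C5H8Cl2

n(C) = 2.99/12.01 = 0.249, n(H) = 0.4015/1.008 = 0.3983, n(Cl) = 3.53/35.45 = 0.09958
Ratios (÷ 0.09958): C 2.500, H 4.000, Cl 1.000
×2: C 5.00, H 8.00, Cl 2.00 → C5H8Cl2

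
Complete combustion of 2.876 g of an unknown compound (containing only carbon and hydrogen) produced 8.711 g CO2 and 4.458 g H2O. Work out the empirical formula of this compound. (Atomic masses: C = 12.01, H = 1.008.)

C2H5

mol C = 8.711 / 44.01 = 0.1979; mass C = 0.1979 × 12.01 = 2.377 g
mol H = 2 × (4.458 / 18.02) = 0.4948; mass H = 0.4948 × 1.008 = 0.4987 g
Ratios (÷ 0.1979): C 1.000, H 2.500
×2: C 2.00, H 5.00 → C2H5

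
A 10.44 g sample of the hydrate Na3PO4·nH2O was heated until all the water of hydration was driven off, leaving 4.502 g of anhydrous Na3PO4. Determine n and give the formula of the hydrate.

Mass of water lost = 10.44 − 4.502 = 5.938 g → 5.938 / 18.02 = 0.3295 mol H2O
Molar mass of Na3PO4 = 163.94 g/mol → mol Na3PO4 = 4.502 / 163.94 = 0.02746
n = 0.3295 / 0.02746 = 12.00 ≈ 12 → Na3PO4·12H2O

Na3PO4·12H2O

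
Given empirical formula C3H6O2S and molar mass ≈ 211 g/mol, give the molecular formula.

C6H12O4S2

Empirical-formula mass = 106.15 g/mol
n = 211 / 106.15 = 1.99 ≈ 2
Molecular formula = (C3H6O2S)2 = C6H12O4S2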